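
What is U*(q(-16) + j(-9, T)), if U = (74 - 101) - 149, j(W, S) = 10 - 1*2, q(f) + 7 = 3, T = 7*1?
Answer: -704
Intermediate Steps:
T = 7
q(f) = -4 (q(f) = -7 + 3 = -4)
j(W, S) = 8 (j(W, S) = 10 - 2 = 8)
U = -176 (U = -27 - 149 = -176)
U*(q(-16) + j(-9, T)) = -176*(-4 + 8) = -176*4 = -704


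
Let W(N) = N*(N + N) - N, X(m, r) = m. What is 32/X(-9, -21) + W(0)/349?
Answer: -32/9 ≈ -3.5556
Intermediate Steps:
W(N) = -N + 2*N**2 (W(N) = N*(2*N) - N = 2*N**2 - N = -N + 2*N**2)
32/X(-9, -21) + W(0)/349 = 32/(-9) + (0*(-1 + 2*0))/349 = 32*(-1/9) + (0*(-1 + 0))*(1/349) = -32/9 + (0*(-1))*(1/349) = -32/9 + 0*(1/349) = -32/9 + 0 = -32/9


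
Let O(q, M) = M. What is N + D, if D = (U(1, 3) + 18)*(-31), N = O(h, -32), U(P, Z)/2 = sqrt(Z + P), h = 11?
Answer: -714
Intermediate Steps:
U(P, Z) = 2*sqrt(P + Z) (U(P, Z) = 2*sqrt(Z + P) = 2*sqrt(P + Z))
N = -32
D = -682 (D = (2*sqrt(1 + 3) + 18)*(-31) = (2*sqrt(4) + 18)*(-31) = (2*2 + 18)*(-31) = (4 + 18)*(-31) = 22*(-31) = -682)
N + D = -32 - 682 = -714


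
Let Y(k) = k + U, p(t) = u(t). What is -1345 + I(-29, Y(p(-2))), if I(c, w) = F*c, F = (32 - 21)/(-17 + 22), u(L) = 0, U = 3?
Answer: -7044/5 ≈ -1408.8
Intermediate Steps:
p(t) = 0
F = 11/5 ≈ 2.2000
Y(k) = 3 + k (Y(k) = k + 3 = 3 + k)
I(c, w) = 11*c/5
-1345 + I(-29, Y(p(-2))) = -1345 + (11/5)*(-29) = -1345 - 319/5 = -7044/5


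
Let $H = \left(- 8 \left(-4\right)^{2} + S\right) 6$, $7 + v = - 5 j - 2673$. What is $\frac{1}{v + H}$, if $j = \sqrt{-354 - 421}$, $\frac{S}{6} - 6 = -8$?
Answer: $\frac{i}{5 \left(- 704 i + 5 \sqrt{31}\right)} \approx -0.00028365 + 1.1216 \cdot 10^{-5} i$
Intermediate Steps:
$S = -12$ ($S = 36 + 6 \left(-8\right) = 36 - 48 = -12$)
$j = 5 i \sqrt{31}$ ($j = \sqrt{-775} = 5 i \sqrt{31} \approx 27.839 i$)
$v = -2680 - 25 i \sqrt{31}$ ($v = -7 - \left(2673 + 5 \cdot 5 i \sqrt{31}\right) = -7 - \left(2673 + 25 i \sqrt{31}\right) = -2680 - 25 i \sqrt{31} \approx -2680.0 - 139.19 i$)
$H = -840$ ($H = \left(- 8 \left(-4\right)^{2} - 12\right) 6 = \left(\left(-8\right) 16 - 12\right) 6 = \left(-128 - 12\right) 6 = \left(-140\right) 6 = -840$)
$\frac{1}{v + H} = \frac{1}{\left(-2680 - 25 i \sqrt{31}\right) - 840} = \frac{1}{-3520 - 25 i \sqrt{31}}$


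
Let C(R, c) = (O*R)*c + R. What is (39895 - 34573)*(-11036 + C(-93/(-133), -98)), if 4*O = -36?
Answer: -7374530418/133 ≈ -5.5448e+7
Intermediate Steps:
O = -9 (O = (¼)*(-36) = -9)
C(R, c) = R - 9*R*c (C(R, c) = (-9*R)*c + R = -9*R*c + R = R - 9*R*c)
(39895 - 34573)*(-11036 + C(-93/(-133), -98)) = (39895 - 34573)*(-11036 + (-93/(-133))*(1 - 9*(-98))) = 5322*(-11036 + (-93*(-1/133))*(1 + 882)) = 5322*(-11036 + (93/133)*883) = 5322*(-11036 + 82119/133) = 5322*(-1385669/133) = -7374530418/133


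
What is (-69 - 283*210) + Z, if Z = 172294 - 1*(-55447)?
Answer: 168242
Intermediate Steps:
Z = 227741 (Z = 172294 + 55447 = 227741)
(-69 - 283*210) + Z = (-69 - 283*210) + 227741 = (-69 - 59430) + 227741 = -59499 + 227741 = 168242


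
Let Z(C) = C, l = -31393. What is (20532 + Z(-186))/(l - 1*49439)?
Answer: -3391/13472 ≈ -0.25171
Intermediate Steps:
(20532 + Z(-186))/(l - 1*49439) = (20532 - 186)/(-31393 - 1*49439) = 20346/(-31393 - 49439) = 20346/(-80832) = 20346*(-1/80832) = -3391/13472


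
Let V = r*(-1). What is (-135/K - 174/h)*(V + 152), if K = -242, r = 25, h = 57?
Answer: -1456817/4598 ≈ -316.84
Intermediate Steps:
V = -25 (V = 25*(-1) = -25)
(-135/K - 174/h)*(V + 152) = (-135/(-242) - 174/57)*(-25 + 152) = (-135*(-1/242) - 174*1/57)*127 = (135/242 - 58/19)*127 = -11471/4598*127 = -1456817/4598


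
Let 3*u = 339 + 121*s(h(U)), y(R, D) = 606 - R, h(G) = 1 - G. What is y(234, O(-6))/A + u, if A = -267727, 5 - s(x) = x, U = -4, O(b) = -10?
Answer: 30252779/267727 ≈ 113.00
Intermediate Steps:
s(x) = 5 - x
u = 113 (u = (339 + 121*(5 - (1 - 1*(-4))))/3 = (339 + 121*(5 - (1 + 4)))/3 = (339 + 121*(5 - 1*5))/3 = (339 + 121*(5 - 5))/3 = (339 + 121*0)/3 = (339 + 0)/3 = (⅓)*339 = 113)
y(234, O(-6))/A + u = (606 - 1*234)/(-267727) + 113 = (606 - 234)*(-1/267727) + 113 = 372*(-1/267727) + 113 = -372/267727 + 113 = 30252779/267727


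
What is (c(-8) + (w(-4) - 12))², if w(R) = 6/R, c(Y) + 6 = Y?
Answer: 3025/4 ≈ 756.25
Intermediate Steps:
c(Y) = -6 + Y
(c(-8) + (w(-4) - 12))² = ((-6 - 8) + (6/(-4) - 12))² = (-14 + (6*(-¼) - 12))² = (-14 + (-3/2 - 12))² = (-14 - 27/2)² = (-55/2)² = 3025/4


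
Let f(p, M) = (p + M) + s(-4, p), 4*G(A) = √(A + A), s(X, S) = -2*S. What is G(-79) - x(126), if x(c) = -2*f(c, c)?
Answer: I*√158/4 ≈ 3.1425*I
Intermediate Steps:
G(A) = √2*√A/4 (G(A) = √(A + A)/4 = √(2*A)/4 = (√2*√A)/4 = √2*√A/4)
f(p, M) = M - p (f(p, M) = (p + M) - 2*p = (M + p) - 2*p = M - p)
x(c) = 0 (x(c) = -2*(c - c) = -2*0 = 0)
G(-79) - x(126) = √2*√(-79)/4 - 1*0 = √2*(I*√79)/4 + 0 = I*√158/4 + 0 = I*√158/4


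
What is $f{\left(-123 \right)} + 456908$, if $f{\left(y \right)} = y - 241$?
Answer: $456544$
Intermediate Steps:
$f{\left(y \right)} = -241 + y$ ($f{\left(y \right)} = y - 241 = -241 + y$)
$f{\left(-123 \right)} + 456908 = \left(-241 - 123\right) + 456908 = -364 + 456908 = 456544$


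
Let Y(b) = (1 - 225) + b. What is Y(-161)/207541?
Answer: -385/207541 ≈ -0.0018551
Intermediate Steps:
Y(b) = -224 + b
Y(-161)/207541 = (-224 - 161)/207541 = -385*1/207541 = -385/207541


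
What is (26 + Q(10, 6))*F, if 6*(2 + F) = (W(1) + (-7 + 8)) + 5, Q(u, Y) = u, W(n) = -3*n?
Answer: -54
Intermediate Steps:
F = -3/2 (F = -2 + ((-3*1 + (-7 + 8)) + 5)/6 = -2 + ((-3 + 1) + 5)/6 = -2 + (-2 + 5)/6 = -2 + (⅙)*3 = -2 + ½ = -3/2 ≈ -1.5000)
(26 + Q(10, 6))*F = (26 + 10)*(-3/2) = 36*(-3/2) = -54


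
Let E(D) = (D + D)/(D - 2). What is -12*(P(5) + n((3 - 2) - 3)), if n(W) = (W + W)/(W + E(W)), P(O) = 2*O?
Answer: -168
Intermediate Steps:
E(D) = 2*D/(-2 + D) (E(D) = (2*D)/(-2 + D) = 2*D/(-2 + D))
n(W) = 2*W/(W + 2*W/(-2 + W)) (n(W) = (W + W)/(W + 2*W/(-2 + W)) = (2*W)/(W + 2*W/(-2 + W)) = 2*W/(W + 2*W/(-2 + W)))
-12*(P(5) + n((3 - 2) - 3)) = -12*(2*5 + (2 - 4/((3 - 2) - 3))) = -12*(10 + (2 - 4/(1 - 3))) = -12*(10 + (2 - 4/(-2))) = -12*(10 + (2 - 4*(-1/2))) = -12*(10 + (2 + 2)) = -12*(10 + 4) = -12*14 = -168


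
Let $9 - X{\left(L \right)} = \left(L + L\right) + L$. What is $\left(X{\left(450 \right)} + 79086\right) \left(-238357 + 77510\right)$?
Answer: $-12505050015$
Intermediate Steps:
$X{\left(L \right)} = 9 - 3 L$ ($X{\left(L \right)} = 9 - \left(\left(L + L\right) + L\right) = 9 - \left(2 L + L\right) = 9 - 3 L$)
$\left(X{\left(450 \right)} + 79086\right) \left(-238357 + 77510\right) = \left(\left(9 - 1350\right) + 79086\right) \left(-238357 + 77510\right) = \left(\left(9 - 1350\right) + 79086\right) \left(-160847\right) = \left(-1341 + 79086\right) \left(-160847\right) = 77745 \left(-160847\right) = -12505050015$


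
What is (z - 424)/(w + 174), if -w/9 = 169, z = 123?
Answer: 301/1347 ≈ 0.22346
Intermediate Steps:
w = -1521 (w = -9*169 = -1521)
(z - 424)/(w + 174) = (123 - 424)/(-1521 + 174) = -301/(-1347) = -301*(-1/1347) = 301/1347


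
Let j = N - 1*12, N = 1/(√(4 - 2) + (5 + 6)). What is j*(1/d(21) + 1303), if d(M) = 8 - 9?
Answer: -263562/17 - 186*√2/17 ≈ -15519.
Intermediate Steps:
d(M) = -1
N = 1/(11 + √2) (N = 1/(√2 + 11) = 1/(11 + √2) ≈ 0.080553)
j = -1417/119 - √2/119 (j = (11/119 - √2/119) - 1*12 = (11/119 - √2/119) - 12 = -1417/119 - √2/119 ≈ -11.919)
j*(1/d(21) + 1303) = (-1417/119 - √2/119)*(1/(-1) + 1303) = (-1417/119 - √2/119)*(-1 + 1303) = (-1417/119 - √2/119)*1302 = -263562/17 - 186*√2/17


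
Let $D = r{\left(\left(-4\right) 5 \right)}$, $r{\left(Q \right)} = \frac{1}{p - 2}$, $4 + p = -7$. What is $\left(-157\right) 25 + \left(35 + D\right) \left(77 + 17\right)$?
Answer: $- \frac{8349}{13} \approx -642.23$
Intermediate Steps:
$p = -11$ ($p = -4 - 7 = -11$)
$r{\left(Q \right)} = - \frac{1}{13}$ ($r{\left(Q \right)} = \frac{1}{-11 - 2} = \frac{1}{-13} = - \frac{1}{13}$)
$D = - \frac{1}{13} \approx -0.076923$
$\left(-157\right) 25 + \left(35 + D\right) \left(77 + 17\right) = \left(-157\right) 25 + \left(35 - \frac{1}{13}\right) \left(77 + 17\right) = -3925 + \frac{454}{13} \cdot 94 = -3925 + \frac{42676}{13} = - \frac{8349}{13}$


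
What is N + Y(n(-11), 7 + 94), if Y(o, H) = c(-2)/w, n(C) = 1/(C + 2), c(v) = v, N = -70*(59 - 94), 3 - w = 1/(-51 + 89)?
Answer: 276774/113 ≈ 2449.3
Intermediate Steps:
w = 113/38 (w = 3 - 1/(-51 + 89) = 3 - 1/38 = 113/38 ≈ 2.9737)
N = 2450 (N = -70*(-35) = 2450)
n(C) = 1/(2 + C)
Y(o, H) = -76/113 (Y(o, H) = -2/113/38 = -2*38/113 = -76/113)
N + Y(n(-11), 7 + 94) = 2450 - 76/113 = 276774/113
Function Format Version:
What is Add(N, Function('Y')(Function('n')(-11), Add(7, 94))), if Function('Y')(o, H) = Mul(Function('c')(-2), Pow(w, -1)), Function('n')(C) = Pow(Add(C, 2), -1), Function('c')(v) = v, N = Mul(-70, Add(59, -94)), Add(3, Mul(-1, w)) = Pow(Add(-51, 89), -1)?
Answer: Rational(276774, 113) ≈ 2449.3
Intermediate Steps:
w = Rational(113, 38) (w = Add(3, Mul(-1, Pow(Add(-51, 89), -1))) = Add(3, Mul(-1, Pow(38, -1))) = Add(3, Mul(-1, Rational(1, 38))) = Add(3, Rational(-1, 38)) = Rational(113, 38) ≈ 2.9737)
N = 2450 (N = Mul(-70, -35) = 2450)
Function('n')(C) = Pow(Add(2, C), -1)
Function('Y')(o, H) = Rational(-76, 113) (Function('Y')(o, H) = Mul(-2, Pow(Rational(113, 38), -1)) = Mul(-2, Rational(38, 113)) = Rational(-76, 113))
Add(N, Function('Y')(Function('n')(-11), Add(7, 94))) = Add(2450, Rational(-76, 113)) = Rational(276774, 113)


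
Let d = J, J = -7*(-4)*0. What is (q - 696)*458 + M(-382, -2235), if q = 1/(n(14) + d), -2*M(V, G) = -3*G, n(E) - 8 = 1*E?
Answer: -7086193/22 ≈ -3.2210e+5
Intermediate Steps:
n(E) = 8 + E (n(E) = 8 + 1*E = 8 + E)
J = 0 (J = 28*0 = 0)
M(V, G) = 3*G/2 (M(V, G) = -(-3)*G/2 = 3*G/2)
d = 0
q = 1/22 (q = 1/((8 + 14) + 0) = 1/(22 + 0) = 1/22 ≈ 0.045455)
(q - 696)*458 + M(-382, -2235) = (1/22 - 696)*458 + (3/2)*(-2235) = -15311/22*458 - 6705/2 = -3506219/11 - 6705/2 = -7086193/22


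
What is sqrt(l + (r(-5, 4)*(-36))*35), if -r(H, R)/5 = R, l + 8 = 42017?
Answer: sqrt(67209) ≈ 259.25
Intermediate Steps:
l = 42009 (l = -8 + 42017 = 42009)
r(H, R) = -5*R
sqrt(l + (r(-5, 4)*(-36))*35) = sqrt(42009 + (-5*4*(-36))*35) = sqrt(42009 - 20*(-36)*35) = sqrt(42009 + 720*35) = sqrt(42009 + 25200) = sqrt(67209)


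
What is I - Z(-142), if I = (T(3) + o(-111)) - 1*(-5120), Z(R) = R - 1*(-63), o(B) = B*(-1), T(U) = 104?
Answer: 5414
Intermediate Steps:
o(B) = -B
Z(R) = 63 + R (Z(R) = R + 63 = 63 + R)
I = 5335 (I = (104 - 1*(-111)) - 1*(-5120) = (104 + 111) + 5120 = 215 + 5120 = 5335)
I - Z(-142) = 5335 - (63 - 142) = 5335 - 1*(-79) = 5335 + 79 = 5414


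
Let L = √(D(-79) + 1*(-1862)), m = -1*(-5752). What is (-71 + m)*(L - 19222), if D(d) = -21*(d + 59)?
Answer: -109200182 + 5681*I*√1442 ≈ -1.092e+8 + 2.1573e+5*I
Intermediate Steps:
m = 5752
D(d) = -1239 - 21*d (D(d) = -21*(59 + d) = -1239 - 21*d)
L = I*√1442 (L = √((-1239 - 21*(-79)) + 1*(-1862)) = √((-1239 + 1659) - 1862) = √(420 - 1862) = √(-1442) = I*√1442 ≈ 37.974*I)
(-71 + m)*(L - 19222) = (-71 + 5752)*(I*√1442 - 19222) = 5681*(-19222 + I*√1442) = -109200182 + 5681*I*√1442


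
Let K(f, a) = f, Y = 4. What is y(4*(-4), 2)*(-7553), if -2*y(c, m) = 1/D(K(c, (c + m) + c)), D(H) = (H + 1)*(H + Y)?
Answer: 7553/360 ≈ 20.981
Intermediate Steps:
D(H) = (1 + H)*(4 + H) (D(H) = (H + 1)*(H + 4) = (1 + H)*(4 + H))
y(c, m) = -1/(2*(4 + c² + 5*c))
y(4*(-4), 2)*(-7553) = -1/(8 + 2*(4*(-4))² + 10*(4*(-4)))*(-7553) = -1/(8 + 2*(-16)² + 10*(-16))*(-7553) = -1/(8 + 2*256 - 160)*(-7553) = -1/(8 + 512 - 160)*(-7553) = -1/360*(-7553) = 7553/360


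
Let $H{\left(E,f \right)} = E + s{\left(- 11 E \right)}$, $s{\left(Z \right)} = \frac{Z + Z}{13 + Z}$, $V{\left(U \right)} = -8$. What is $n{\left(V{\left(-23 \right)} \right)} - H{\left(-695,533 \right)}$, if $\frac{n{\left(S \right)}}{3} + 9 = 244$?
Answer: $\frac{5352955}{3829} \approx 1398.0$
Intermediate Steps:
$s{\left(Z \right)} = \frac{2 Z}{13 + Z}$
$n{\left(S \right)} = 705$ ($n{\left(S \right)} = -27 + 3 \cdot 244 = -27 + 732 = 705$)
$H{\left(E,f \right)} = E - \frac{22 E}{13 - 11 E}$ ($H{\left(E,f \right)} = E + \frac{2 \left(- 11 E\right)}{13 - 11 E} = E - \frac{22 E}{13 - 11 E}$)
$n{\left(V{\left(-23 \right)} \right)} - H{\left(-695,533 \right)} = 705 - - \frac{695 \left(9 + 11 \left(-695\right)\right)}{-13 + 11 \left(-695\right)} = 705 - - \frac{695 \left(9 - 7645\right)}{-13 - 7645} = 705 - \left(-695\right) \frac{1}{-7658} \left(-7636\right) = 705 - \left(-695\right) \left(- \frac{1}{7658}\right) \left(-7636\right) = 705 - - \frac{2653510}{3829} = 705 + \frac{2653510}{3829} = \frac{5352955}{3829}$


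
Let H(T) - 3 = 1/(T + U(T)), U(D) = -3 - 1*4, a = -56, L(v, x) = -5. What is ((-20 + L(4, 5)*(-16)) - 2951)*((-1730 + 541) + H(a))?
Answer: 30858947/9 ≈ 3.4288e+6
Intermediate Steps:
U(D) = -7 (U(D) = -3 - 4 = -7)
H(T) = 3 + 1/(-7 + T) (H(T) = 3 + 1/(T - 7) = 3 + 1/(-7 + T))
((-20 + L(4, 5)*(-16)) - 2951)*((-1730 + 541) + H(a)) = ((-20 - 5*(-16)) - 2951)*((-1730 + 541) + (-20 + 3*(-56))/(-7 - 56)) = ((-20 + 80) - 2951)*(-1189 + (-20 - 168)/(-63)) = (60 - 2951)*(-1189 - 1/63*(-188)) = -2891*(-1189 + 188/63) = -2891*(-74719/63) = 30858947/9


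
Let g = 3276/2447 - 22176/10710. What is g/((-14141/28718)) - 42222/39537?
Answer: 16213108772834/38762829890805 ≈ 0.41826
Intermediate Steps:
g = -152212/207995 (g = 3276*(1/2447) - 22176*1/10710 = 3276/2447 - 176/85 = -152212/207995 ≈ -0.73181)
g/((-14141/28718)) - 42222/39537 = -152212/(207995*((-14141/28718))) - 42222/39537 = -152212/(207995*((-14141*1/28718))) - 42222*1/39537 = -152212/(207995*(-14141/28718)) - 14074/13179 = -152212/207995*(-28718/14141) - 14074/13179 = 4371224216/2941257295 - 14074/13179 = 16213108772834/38762829890805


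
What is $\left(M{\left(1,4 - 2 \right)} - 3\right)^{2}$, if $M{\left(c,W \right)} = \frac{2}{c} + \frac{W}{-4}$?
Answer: $\frac{9}{4} \approx 2.25$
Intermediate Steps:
$M{\left(c,W \right)} = \frac{2}{c} - \frac{W}{4}$ ($M{\left(c,W \right)} = \frac{2}{c} + W \left(- \frac{1}{4}\right) = \frac{2}{c} - \frac{W}{4}$)
$\left(M{\left(1,4 - 2 \right)} - 3\right)^{2} = \left(\left(\frac{2}{1} - \frac{4 - 2}{4}\right) - 3\right)^{2} = \left(\left(2 \cdot 1 - \frac{1}{2}\right) - 3\right)^{2} = \left(\left(2 - \frac{1}{2}\right) - 3\right)^{2} = \left(\frac{3}{2} - 3\right)^{2} = \left(- \frac{3}{2}\right)^{2} = \frac{9}{4}$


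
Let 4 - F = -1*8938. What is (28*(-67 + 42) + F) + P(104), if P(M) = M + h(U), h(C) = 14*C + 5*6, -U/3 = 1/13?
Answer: 108846/13 ≈ 8372.8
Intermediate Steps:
F = 8942 (F = 4 - (-1)*8938 = 4 - 1*(-8938) = 4 + 8938 = 8942)
U = -3/13 ≈ -0.23077
h(C) = 30 + 14*C (h(C) = 14*C + 30 = 30 + 14*C)
P(M) = 348/13 + M (P(M) = M + (30 + 14*(-3/13)) = M + (30 - 42/13) = M + 348/13 = 348/13 + M)
(28*(-67 + 42) + F) + P(104) = (28*(-67 + 42) + 8942) + (348/13 + 104) = (28*(-25) + 8942) + 1700/13 = (-700 + 8942) + 1700/13 = 8242 + 1700/13 = 108846/13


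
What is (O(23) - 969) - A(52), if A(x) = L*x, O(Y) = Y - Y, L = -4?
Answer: -761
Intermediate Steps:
O(Y) = 0
A(x) = -4*x
(O(23) - 969) - A(52) = (0 - 969) - (-4)*52 = -969 - 1*(-208) = -969 + 208 = -761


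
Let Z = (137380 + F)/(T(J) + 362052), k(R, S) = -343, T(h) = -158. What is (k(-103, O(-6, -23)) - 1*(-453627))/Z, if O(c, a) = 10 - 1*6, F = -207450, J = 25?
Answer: -6309259996/2695 ≈ -2.3411e+6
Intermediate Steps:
O(c, a) = 4 (O(c, a) = 10 - 6 = 4)
Z = -2695/13919 (Z = (137380 - 207450)/(-158 + 362052) = -70070/361894 = -70070*1/361894 = -2695/13919 ≈ -0.19362)
(k(-103, O(-6, -23)) - 1*(-453627))/Z = (-343 - 1*(-453627))/(-2695/13919) = (-343 + 453627)*(-13919/2695) = 453284*(-13919/2695) = -6309259996/2695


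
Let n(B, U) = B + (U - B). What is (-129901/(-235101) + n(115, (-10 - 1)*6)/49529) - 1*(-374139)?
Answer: 4356599696918594/11644317429 ≈ 3.7414e+5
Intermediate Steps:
n(B, U) = U
(-129901/(-235101) + n(115, (-10 - 1)*6)/49529) - 1*(-374139) = (-129901/(-235101) + ((-10 - 1)*6)/49529) - 1*(-374139) = (-129901*(-1/235101) - 11*6*(1/49529)) + 374139 = (129901/235101 - 66*1/49529) + 374139 = (129901/235101 - 66/49529) + 374139 = 6418349963/11644317429 + 374139 = 4356599696918594/11644317429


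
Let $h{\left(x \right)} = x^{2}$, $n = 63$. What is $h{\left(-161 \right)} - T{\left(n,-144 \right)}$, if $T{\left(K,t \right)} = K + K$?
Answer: $25795$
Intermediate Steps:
$T{\left(K,t \right)} = 2 K$
$h{\left(-161 \right)} - T{\left(n,-144 \right)} = \left(-161\right)^{2} - 2 \cdot 63 = 25921 - 126 = 25795$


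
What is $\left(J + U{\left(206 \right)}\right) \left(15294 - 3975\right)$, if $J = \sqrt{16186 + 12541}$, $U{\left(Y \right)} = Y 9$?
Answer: $20985426 + 11319 \sqrt{28727} \approx 2.2904 \cdot 10^{7}$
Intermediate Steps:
$U{\left(Y \right)} = 9 Y$
$J = \sqrt{28727} \approx 169.49$
$\left(J + U{\left(206 \right)}\right) \left(15294 - 3975\right) = \left(\sqrt{28727} + 9 \cdot 206\right) \left(15294 - 3975\right) = \left(\sqrt{28727} + 1854\right) 11319 = \left(1854 + \sqrt{28727}\right) 11319 = 20985426 + 11319 \sqrt{28727}$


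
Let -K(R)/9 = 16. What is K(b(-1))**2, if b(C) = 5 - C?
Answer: 20736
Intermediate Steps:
K(R) = -144 (K(R) = -9*16 = -144)
K(b(-1))**2 = (-144)**2 = 20736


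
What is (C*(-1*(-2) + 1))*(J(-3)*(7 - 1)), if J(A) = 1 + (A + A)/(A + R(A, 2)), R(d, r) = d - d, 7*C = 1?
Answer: 54/7 ≈ 7.7143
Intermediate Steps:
C = ⅐ (C = (⅐)*1 = ⅐ ≈ 0.14286)
R(d, r) = 0
J(A) = 3 (J(A) = 1 + (A + A)/(A + 0) = 1 + (2*A)/A = 1 + 2 = 3)
(C*(-1*(-2) + 1))*(J(-3)*(7 - 1)) = ((-1*(-2) + 1)/7)*(3*(7 - 1)) = ((2 + 1)/7)*(3*6) = ((⅐)*3)*18 = (3/7)*18 = 54/7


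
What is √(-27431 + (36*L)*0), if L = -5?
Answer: I*√27431 ≈ 165.62*I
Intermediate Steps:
√(-27431 + (36*L)*0) = √(-27431 + (36*(-5))*0) = √(-27431 - 180*0) = √(-27431 + 0) = √(-27431) = I*√27431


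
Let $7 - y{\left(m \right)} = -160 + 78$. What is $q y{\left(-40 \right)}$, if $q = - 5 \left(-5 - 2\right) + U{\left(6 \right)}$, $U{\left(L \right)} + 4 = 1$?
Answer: $2848$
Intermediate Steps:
$y{\left(m \right)} = 89$ ($y{\left(m \right)} = 7 - \left(-160 + 78\right) = 7 - -82 = 7 + 82 = 89$)
$U{\left(L \right)} = -3$ ($U{\left(L \right)} = -4 + 1 = -3$)
$q = 32$ ($q = - 5 \left(-5 - 2\right) - 3 = \left(-5\right) \left(-7\right) - 3 = 35 - 3 = 32$)
$q y{\left(-40 \right)} = 32 \cdot 89 = 2848$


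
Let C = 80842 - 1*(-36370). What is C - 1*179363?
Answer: -62151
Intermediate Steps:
C = 117212 (C = 80842 + 36370 = 117212)
C - 1*179363 = 117212 - 1*179363 = 117212 - 179363 = -62151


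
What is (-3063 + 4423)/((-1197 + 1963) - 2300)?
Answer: -680/767 ≈ -0.88657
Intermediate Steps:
(-3063 + 4423)/((-1197 + 1963) - 2300) = 1360/(766 - 2300) = 1360/(-1534) = 1360*(-1/1534) = -680/767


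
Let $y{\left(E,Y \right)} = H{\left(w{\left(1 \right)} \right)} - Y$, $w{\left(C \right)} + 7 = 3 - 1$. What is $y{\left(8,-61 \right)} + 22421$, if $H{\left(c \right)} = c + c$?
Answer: $22472$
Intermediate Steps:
$w{\left(C \right)} = -5$ ($w{\left(C \right)} = -7 + \left(3 - 1\right) = -7 + 2 = -5$)
$H{\left(c \right)} = 2 c$
$y{\left(E,Y \right)} = -10 - Y$ ($y{\left(E,Y \right)} = 2 \left(-5\right) - Y = -10 - Y$)
$y{\left(8,-61 \right)} + 22421 = \left(-10 - -61\right) + 22421 = \left(-10 + 61\right) + 22421 = 51 + 22421 = 22472$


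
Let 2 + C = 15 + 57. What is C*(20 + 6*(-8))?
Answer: -1960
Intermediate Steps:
C = 70 (C = -2 + (15 + 57) = -2 + 72 = 70)
C*(20 + 6*(-8)) = 70*(20 + 6*(-8)) = 70*(20 - 48) = 70*(-28) = -1960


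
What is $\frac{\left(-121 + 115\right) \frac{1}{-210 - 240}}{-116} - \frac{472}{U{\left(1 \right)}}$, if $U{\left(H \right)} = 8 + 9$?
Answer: $- \frac{4106417}{147900} \approx -27.765$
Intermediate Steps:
$U{\left(H \right)} = 17$
$\frac{\left(-121 + 115\right) \frac{1}{-210 - 240}}{-116} - \frac{472}{U{\left(1 \right)}} = \frac{\left(-121 + 115\right) \frac{1}{-210 - 240}}{-116} - \frac{472}{17} = - \frac{6}{-450} \left(- \frac{1}{116}\right) - \frac{472}{17} = \left(-6\right) \left(- \frac{1}{450}\right) \left(- \frac{1}{116}\right) - \frac{472}{17} = \frac{1}{75} \left(- \frac{1}{116}\right) - \frac{472}{17} = - \frac{1}{8700} - \frac{472}{17} = - \frac{4106417}{147900}$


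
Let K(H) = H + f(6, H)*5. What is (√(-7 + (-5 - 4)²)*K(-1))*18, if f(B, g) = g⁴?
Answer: 72*√74 ≈ 619.37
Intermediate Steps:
K(H) = H + 5*H⁴ (K(H) = H + H⁴*5 = H + 5*H⁴)
(√(-7 + (-5 - 4)²)*K(-1))*18 = (√(-7 + (-5 - 4)²)*(-1 + 5*(-1)⁴))*18 = (√(-7 + (-9)²)*(-1 + 5*1))*18 = (√(-7 + 81)*(-1 + 5))*18 = (√74*4)*18 = (4*√74)*18 = 72*√74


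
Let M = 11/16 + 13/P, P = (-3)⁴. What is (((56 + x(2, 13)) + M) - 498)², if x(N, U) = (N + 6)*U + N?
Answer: 188666003449/1679616 ≈ 1.1233e+5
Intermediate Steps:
x(N, U) = N + U*(6 + N) (x(N, U) = (6 + N)*U + N = U*(6 + N) + N = N + U*(6 + N))
P = 81
M = 1099/1296 (M = 11/16 + 13/81 = 1099/1296 ≈ 0.84799)
(((56 + x(2, 13)) + M) - 498)² = (((56 + (2 + 6*13 + 2*13)) + 1099/1296) - 498)² = (((56 + (2 + 78 + 26)) + 1099/1296) - 498)² = (((56 + 106) + 1099/1296) - 498)² = ((162 + 1099/1296) - 498)² = (211051/1296 - 498)² = (-434357/1296)² = 188666003449/1679616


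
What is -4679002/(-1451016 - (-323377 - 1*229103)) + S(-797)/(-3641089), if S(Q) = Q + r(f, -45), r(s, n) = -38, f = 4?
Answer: 8518706495369/1635824772852 ≈ 5.2076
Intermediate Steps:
S(Q) = -38 + Q (S(Q) = Q - 38 = -38 + Q)
-4679002/(-1451016 - (-323377 - 1*229103)) + S(-797)/(-3641089) = -4679002/(-1451016 - (-323377 - 1*229103)) + (-38 - 797)/(-3641089) = -4679002/(-1451016 - (-323377 - 229103)) - 835*(-1/3641089) = -4679002/(-1451016 - 1*(-552480)) + 835/3641089 = -4679002/(-1451016 + 552480) + 835/3641089 = -4679002/(-898536) + 835/3641089 = -4679002*(-1/898536) + 835/3641089 = 2339501/449268 + 835/3641089 = 8518706495369/1635824772852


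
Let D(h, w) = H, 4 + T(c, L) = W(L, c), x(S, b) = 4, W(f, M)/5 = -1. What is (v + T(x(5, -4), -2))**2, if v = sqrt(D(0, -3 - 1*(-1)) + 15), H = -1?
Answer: (9 - sqrt(14))**2 ≈ 27.650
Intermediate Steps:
W(f, M) = -5 (W(f, M) = 5*(-1) = -5)
T(c, L) = -9 (T(c, L) = -4 - 5 = -9)
D(h, w) = -1
v = sqrt(14) (v = sqrt(-1 + 15) = sqrt(14) ≈ 3.7417)
(v + T(x(5, -4), -2))**2 = (sqrt(14) - 9)**2 = (-9 + sqrt(14))**2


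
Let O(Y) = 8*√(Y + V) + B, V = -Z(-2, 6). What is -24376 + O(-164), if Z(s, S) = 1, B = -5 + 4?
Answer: -24377 + 8*I*√165 ≈ -24377.0 + 102.76*I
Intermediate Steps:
B = -1
V = -1 (V = -1*1 = -1)
O(Y) = -1 + 8*√(-1 + Y) (O(Y) = 8*√(Y - 1) - 1 = 8*√(-1 + Y) - 1 = -1 + 8*√(-1 + Y))
-24376 + O(-164) = -24376 + (-1 + 8*√(-1 - 164)) = -24376 + (-1 + 8*√(-165)) = -24376 + (-1 + 8*(I*√165)) = -24376 + (-1 + 8*I*√165) = -24377 + 8*I*√165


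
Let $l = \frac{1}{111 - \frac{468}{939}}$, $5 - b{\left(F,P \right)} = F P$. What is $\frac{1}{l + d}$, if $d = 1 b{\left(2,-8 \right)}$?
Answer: $\frac{34587}{726640} \approx 0.047599$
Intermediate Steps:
$b{\left(F,P \right)} = 5 - F P$
$d = 21$ ($d = 1 \left(5 - 2 \left(-8\right)\right) = 1 \left(5 + 16\right) = 1 \cdot 21 = 21$)
$l = \frac{313}{34587}$ ($l = \frac{1}{111 - \frac{156}{313}} = \frac{1}{\frac{34587}{313}} = \frac{313}{34587} \approx 0.0090496$)
$\frac{1}{l + d} = \frac{1}{\frac{313}{34587} + 21} = \frac{1}{\frac{726640}{34587}} = \frac{34587}{726640}$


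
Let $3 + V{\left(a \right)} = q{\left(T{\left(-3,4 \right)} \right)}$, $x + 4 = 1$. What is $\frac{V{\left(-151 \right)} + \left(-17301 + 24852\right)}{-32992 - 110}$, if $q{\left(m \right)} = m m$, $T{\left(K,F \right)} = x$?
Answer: $- \frac{2519}{11034} \approx -0.22829$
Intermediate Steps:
$x = -3$ ($x = -4 + 1 = -3$)
$T{\left(K,F \right)} = -3$
$q{\left(m \right)} = m^{2}$
$V{\left(a \right)} = 6$ ($V{\left(a \right)} = -3 + \left(-3\right)^{2} = -3 + 9 = 6$)
$\frac{V{\left(-151 \right)} + \left(-17301 + 24852\right)}{-32992 - 110} = \frac{6 + \left(-17301 + 24852\right)}{-32992 - 110} = \frac{6 + 7551}{-33102} = 7557 \left(- \frac{1}{33102}\right) = - \frac{2519}{11034}$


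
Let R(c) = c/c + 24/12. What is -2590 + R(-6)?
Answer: -2587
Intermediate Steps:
R(c) = 3 (R(c) = 1 + 24*(1/12) = 1 + 2 = 3)
-2590 + R(-6) = -2590 + 3 = -2587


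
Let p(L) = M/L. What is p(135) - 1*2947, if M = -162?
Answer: -14741/5 ≈ -2948.2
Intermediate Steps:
p(L) = -162/L
p(135) - 1*2947 = -162/135 - 1*2947 = -162*1/135 - 2947 = -6/5 - 2947 = -14741/5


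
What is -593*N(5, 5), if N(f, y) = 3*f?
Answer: -8895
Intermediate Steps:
-593*N(5, 5) = -1779*5 = -593*15 = -8895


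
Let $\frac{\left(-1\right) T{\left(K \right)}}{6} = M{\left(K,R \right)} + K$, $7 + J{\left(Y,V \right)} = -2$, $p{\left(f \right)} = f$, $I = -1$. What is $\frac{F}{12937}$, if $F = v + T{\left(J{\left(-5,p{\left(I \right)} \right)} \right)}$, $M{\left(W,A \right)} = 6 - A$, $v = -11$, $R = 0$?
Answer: $\frac{7}{12937} \approx 0.00054108$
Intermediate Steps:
$J{\left(Y,V \right)} = -9$ ($J{\left(Y,V \right)} = -7 - 2 = -9$)
$T{\left(K \right)} = -36 - 6 K$ ($T{\left(K \right)} = - 6 \left(\left(6 - 0\right) + K\right) = - 6 \left(\left(6 + 0\right) + K\right) = - 6 \left(6 + K\right) = -36 - 6 K$)
$F = 7$ ($F = -11 - -18 = -11 + \left(-36 + 54\right) = -11 + 18 = 7$)
$\frac{F}{12937} = \frac{1}{12937} \cdot 7 = \frac{7}{12937}$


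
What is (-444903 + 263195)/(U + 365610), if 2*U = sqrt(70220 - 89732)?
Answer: -11072376980/22278446163 + 90854*I*sqrt(542)/22278446163 ≈ -0.497 + 9.4942e-5*I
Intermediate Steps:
U = 3*I*sqrt(542) (U = sqrt(70220 - 89732)/2 = sqrt(-19512)/2 = (6*I*sqrt(542))/2 = 3*I*sqrt(542) ≈ 69.843*I)
(-444903 + 263195)/(U + 365610) = (-444903 + 263195)/(3*I*sqrt(542) + 365610) = -181708/(365610 + 3*I*sqrt(542))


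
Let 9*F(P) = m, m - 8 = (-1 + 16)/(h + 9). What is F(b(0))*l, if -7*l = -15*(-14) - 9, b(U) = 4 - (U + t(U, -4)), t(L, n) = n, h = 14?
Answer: -13333/483 ≈ -27.605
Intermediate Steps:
b(U) = 8 - U (b(U) = 4 - (U - 4) = 4 - (-4 + U) = 4 + (4 - U) = 8 - U)
m = 199/23 (m = 8 + (-1 + 16)/(14 + 9) = 8 + 15/23 = 199/23 ≈ 8.6522)
F(P) = 199/207 (F(P) = (⅑)*(199/23) = 199/207)
l = -201/7 (l = -(-15*(-14) - 9)/7 = -(210 - 9)/7 = -⅐*201 = -201/7 ≈ -28.714)
F(b(0))*l = (199/207)*(-201/7) = -13333/483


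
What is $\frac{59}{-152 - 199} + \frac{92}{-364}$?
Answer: $- \frac{1034}{2457} \approx -0.42084$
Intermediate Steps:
$\frac{59}{-152 - 199} + \frac{92}{-364} = \frac{59}{-152 - 199} + 92 \left(- \frac{1}{364}\right) = \frac{59}{-351} - \frac{23}{91} = 59 \left(- \frac{1}{351}\right) - \frac{23}{91} = - \frac{59}{351} - \frac{23}{91} = - \frac{1034}{2457}$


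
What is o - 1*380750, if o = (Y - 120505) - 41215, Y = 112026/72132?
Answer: -6521555669/12022 ≈ -5.4247e+5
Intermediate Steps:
Y = 18671/12022 (Y = 112026*(1/72132) = 18671/12022 ≈ 1.5531)
o = -1944179169/12022 (o = (18671/12022 - 120505) - 41215 = -1448692439/12022 - 41215 = -1944179169/12022 ≈ -1.6172e+5)
o - 1*380750 = -1944179169/12022 - 1*380750 = -1944179169/12022 - 380750 = -6521555669/12022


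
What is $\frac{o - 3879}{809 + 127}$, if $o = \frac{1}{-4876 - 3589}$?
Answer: $- \frac{4104467}{990405} \approx -4.1442$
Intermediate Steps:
$o = - \frac{1}{8465}$ ($o = \frac{1}{-4876 - 3589} = \frac{1}{-8465} = - \frac{1}{8465} \approx -0.00011813$)
$\frac{o - 3879}{809 + 127} = \frac{- \frac{1}{8465} - 3879}{809 + 127} = - \frac{32835736}{8465 \cdot 936} = \left(- \frac{32835736}{8465}\right) \frac{1}{936} = - \frac{4104467}{990405}$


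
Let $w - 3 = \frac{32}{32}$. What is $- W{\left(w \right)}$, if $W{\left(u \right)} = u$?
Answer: $-4$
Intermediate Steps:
$w = 4$ ($w = 3 + \frac{32}{32} = 3 + 32 \cdot \frac{1}{32} = 3 + 1 = 4$)
$- W{\left(w \right)} = \left(-1\right) 4 = -4$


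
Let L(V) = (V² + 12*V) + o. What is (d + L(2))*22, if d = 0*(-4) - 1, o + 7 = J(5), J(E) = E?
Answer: 550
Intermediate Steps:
o = -2 (o = -7 + 5 = -2)
L(V) = -2 + V² + 12*V (L(V) = (V² + 12*V) - 2 = -2 + V² + 12*V)
d = -1 (d = 0 - 1 = -1)
(d + L(2))*22 = (-1 + (-2 + 2² + 12*2))*22 = (-1 + (-2 + 4 + 24))*22 = (-1 + 26)*22 = 25*22 = 550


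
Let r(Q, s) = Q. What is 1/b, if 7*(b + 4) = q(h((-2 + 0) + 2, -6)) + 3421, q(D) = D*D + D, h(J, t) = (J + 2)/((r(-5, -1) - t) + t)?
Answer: 25/12117 ≈ 0.0020632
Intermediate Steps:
h(J, t) = -⅖ - J/5 (h(J, t) = (J + 2)/((-5 - t) + t) = (2 + J)/(-5) = (2 + J)*(-⅕) = -⅖ - J/5)
q(D) = D + D² (q(D) = D² + D = D + D²)
b = 12117/25 (b = -4 + ((-⅖ - ((-2 + 0) + 2)/5)*(1 + (-⅖ - ((-2 + 0) + 2)/5)) + 3421)/7 = -4 + ((-⅖ - (-2 + 2)/5)*(1 + (-⅖ - (-2 + 2)/5)) + 3421)/7 = -4 + ((-⅖ - ⅕*0)*(1 + (-⅖ - ⅕*0)) + 3421)/7 = -4 + ((-⅖ + 0)*(1 + (-⅖ + 0)) + 3421)/7 = -4 + (-2*(1 - ⅖)/5 + 3421)/7 = -4 + (-⅖*⅗ + 3421)/7 = -4 + (-6/25 + 3421)/7 = -4 + (⅐)*(85519/25) = -4 + 12217/25 = 12117/25 ≈ 484.68)
1/b = 1/(12117/25) = 25/12117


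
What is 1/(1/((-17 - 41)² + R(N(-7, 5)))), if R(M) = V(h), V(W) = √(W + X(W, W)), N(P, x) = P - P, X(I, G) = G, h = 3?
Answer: 3364 + √6 ≈ 3366.4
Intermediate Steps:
N(P, x) = 0
V(W) = √2*√W (V(W) = √(W + W) = √(2*W) = √2*√W)
R(M) = √6 (R(M) = √2*√3 = √6)
1/(1/((-17 - 41)² + R(N(-7, 5)))) = 1/(1/((-17 - 41)² + √6)) = 1/(1/((-58)² + √6)) = 1/(1/(3364 + √6)) = 3364 + √6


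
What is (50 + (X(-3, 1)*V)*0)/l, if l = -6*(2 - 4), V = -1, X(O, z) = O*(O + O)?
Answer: 25/6 ≈ 4.1667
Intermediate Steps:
X(O, z) = 2*O² (X(O, z) = O*(2*O) = 2*O²)
l = 12 (l = -6*(-2) = 12)
(50 + (X(-3, 1)*V)*0)/l = (50 + ((2*(-3)²)*(-1))*0)/12 = (50 + ((2*9)*(-1))*0)*(1/12) = (50 + (18*(-1))*0)*(1/12) = (50 - 18*0)*(1/12) = (50 + 0)*(1/12) = 50*(1/12) = 25/6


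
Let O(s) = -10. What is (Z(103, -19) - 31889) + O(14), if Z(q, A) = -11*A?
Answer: -31690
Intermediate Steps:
(Z(103, -19) - 31889) + O(14) = (-11*(-19) - 31889) - 10 = (209 - 31889) - 10 = -31680 - 10 = -31690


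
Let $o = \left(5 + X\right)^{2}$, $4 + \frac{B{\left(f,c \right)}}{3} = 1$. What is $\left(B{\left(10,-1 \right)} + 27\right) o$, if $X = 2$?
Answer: $882$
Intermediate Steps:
$B{\left(f,c \right)} = -9$ ($B{\left(f,c \right)} = -12 + 3 \cdot 1 = -12 + 3 = -9$)
$o = 49$ ($o = \left(5 + 2\right)^{2} = 7^{2} = 49$)
$\left(B{\left(10,-1 \right)} + 27\right) o = \left(-9 + 27\right) 49 = 18 \cdot 49 = 882$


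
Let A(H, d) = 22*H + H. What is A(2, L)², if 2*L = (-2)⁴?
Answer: 2116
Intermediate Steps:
L = 8 (L = (½)*(-2)⁴ = (½)*16 = 8)
A(H, d) = 23*H
A(2, L)² = (23*2)² = 46² = 2116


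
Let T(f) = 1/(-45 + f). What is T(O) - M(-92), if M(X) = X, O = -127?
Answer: 15823/172 ≈ 91.994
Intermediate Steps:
T(O) - M(-92) = 1/(-45 - 127) - 1*(-92) = 1/(-172) + 92 = -1/172 + 92 = 15823/172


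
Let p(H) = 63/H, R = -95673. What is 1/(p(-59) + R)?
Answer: -59/5644770 ≈ -1.0452e-5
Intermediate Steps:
1/(p(-59) + R) = 1/(63/(-59) - 95673) = 1/(63*(-1/59) - 95673) = 1/(-63/59 - 95673) = 1/(-5644770/59) = -59/5644770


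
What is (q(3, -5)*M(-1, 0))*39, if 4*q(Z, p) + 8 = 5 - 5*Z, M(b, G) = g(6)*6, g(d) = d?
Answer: -6318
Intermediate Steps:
M(b, G) = 36 (M(b, G) = 6*6 = 36)
q(Z, p) = -3/4 - 5*Z/4 (q(Z, p) = -2 + (5 - 5*Z)/4 = -2 + (5/4 - 5*Z/4) = -3/4 - 5*Z/4)
(q(3, -5)*M(-1, 0))*39 = ((-3/4 - 5/4*3)*36)*39 = ((-3/4 - 15/4)*36)*39 = -9/2*36*39 = -162*39 = -6318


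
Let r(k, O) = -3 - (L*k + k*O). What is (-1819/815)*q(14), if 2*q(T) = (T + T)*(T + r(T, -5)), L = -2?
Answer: -2775794/815 ≈ -3405.9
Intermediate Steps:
r(k, O) = -3 + 2*k - O*k (r(k, O) = -3 - (-2*k + k*O) = -3 - (-2*k + O*k) = -3 + (2*k - O*k) = -3 + 2*k - O*k)
q(T) = T*(-3 + 8*T) (q(T) = ((T + T)*(T + (-3 + 2*T - 1*(-5)*T)))/2 = ((2*T)*(T + (-3 + 2*T + 5*T)))/2 = ((2*T)*(T + (-3 + 7*T)))/2 = ((2*T)*(-3 + 8*T))/2 = (2*T*(-3 + 8*T))/2 = T*(-3 + 8*T))
(-1819/815)*q(14) = (-1819/815)*(14*(-3 + 8*14)) = (-1819*1/815)*(14*(-3 + 112)) = -25466*109/815 = -1819/815*1526 = -2775794/815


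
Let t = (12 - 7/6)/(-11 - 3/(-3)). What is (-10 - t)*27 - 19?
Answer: -1039/4 ≈ -259.75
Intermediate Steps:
t = -13/12 (t = (12 - 7*⅙)/(-11 - 3*(-⅓)) = (12 - 7/6)/(-11 + 1) = (65/6)/(-10) = (65/6)*(-⅒) = -13/12 ≈ -1.0833)
(-10 - t)*27 - 19 = (-10 - 1*(-13/12))*27 - 19 = (-10 + 13/12)*27 - 19 = -107/12*27 - 19 = -963/4 - 19 = -1039/4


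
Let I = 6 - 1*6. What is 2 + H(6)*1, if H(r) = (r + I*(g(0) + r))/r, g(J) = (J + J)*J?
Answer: 3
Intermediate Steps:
I = 0 (I = 6 - 6 = 0)
g(J) = 2*J**2 (g(J) = (2*J)*J = 2*J**2)
H(r) = 1 (H(r) = (r + 0*(2*0**2 + r))/r = (r + 0*(2*0 + r))/r = (r + 0*(0 + r))/r = (r + 0*r)/r = (r + 0)/r = r/r = 1)
2 + H(6)*1 = 2 + 1*1 = 2 + 1 = 3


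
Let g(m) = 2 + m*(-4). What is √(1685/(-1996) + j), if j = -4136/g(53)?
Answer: √207002323185/104790 ≈ 4.3418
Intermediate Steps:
g(m) = 2 - 4*m
j = 2068/105 (j = -4136/(2 - 4*53) = -4136/(2 - 212) = -4136/(-210) = -4136*(-1/210) = 2068/105 ≈ 19.695)
√(1685/(-1996) + j) = √(1685/(-1996) + 2068/105) = √(1685*(-1/1996) + 2068/105) = √(-1685/1996 + 2068/105) = √(3950803/209580) = √207002323185/104790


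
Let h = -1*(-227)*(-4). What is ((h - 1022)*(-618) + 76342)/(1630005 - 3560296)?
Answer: -1269082/1930291 ≈ -0.65746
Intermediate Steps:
h = -908 (h = 227*(-4) = -908)
((h - 1022)*(-618) + 76342)/(1630005 - 3560296) = ((-908 - 1022)*(-618) + 76342)/(1630005 - 3560296) = (-1930*(-618) + 76342)/(-1930291) = (1192740 + 76342)*(-1/1930291) = 1269082*(-1/1930291) = -1269082/1930291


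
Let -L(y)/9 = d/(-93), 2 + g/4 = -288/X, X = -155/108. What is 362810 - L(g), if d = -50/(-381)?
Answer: 1428382920/3937 ≈ 3.6281e+5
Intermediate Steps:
X = -155/108 (X = -155*1/108 = -155/108 ≈ -1.4352)
g = 123176/155 (g = -8 + 4*(-288/(-155/108)) = -8 + 4*(-288*(-108/155)) = -8 + 4*(31104/155) = -8 + 124416/155 = 123176/155 ≈ 794.68)
d = 50/381 (d = -50*(-1/381) = 50/381 ≈ 0.13123)
L(y) = 50/3937 (L(y) = -150/(127*(-93)) = -150*(-1)/(127*93) = -9*(-50/35433) = 50/3937)
362810 - L(g) = 362810 - 1*50/3937 = 362810 - 50/3937 = 1428382920/3937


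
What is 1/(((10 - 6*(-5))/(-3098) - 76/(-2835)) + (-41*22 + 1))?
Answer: -4391415/3956603891 ≈ -0.0011099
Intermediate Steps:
1/(((10 - 6*(-5))/(-3098) - 76/(-2835)) + (-41*22 + 1)) = 1/(((10 + 30)*(-1/3098) - 76*(-1/2835)) + (-902 + 1)) = 1/((40*(-1/3098) + 76/2835) - 901) = 1/((-20/1549 + 76/2835) - 901) = 1/(61024/4391415 - 901) = 1/(-3956603891/4391415) = -4391415/3956603891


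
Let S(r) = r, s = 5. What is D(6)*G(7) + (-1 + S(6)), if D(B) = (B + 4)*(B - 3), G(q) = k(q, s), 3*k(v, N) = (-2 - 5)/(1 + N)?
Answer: -20/3 ≈ -6.6667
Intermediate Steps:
k(v, N) = -7/(3*(1 + N)) (k(v, N) = ((-2 - 5)/(1 + N))/3 = (-7/(1 + N))/3 = -7/(3*(1 + N)))
G(q) = -7/18 (G(q) = -7/(3 + 3*5) = -7/(3 + 15) = -7/18)
D(B) = (-3 + B)*(4 + B) (D(B) = (4 + B)*(-3 + B) = (-3 + B)*(4 + B))
D(6)*G(7) + (-1 + S(6)) = (-12 + 6 + 6²)*(-7/18) + (-1 + 6) = (-12 + 6 + 36)*(-7/18) + 5 = 30*(-7/18) + 5 = -35/3 + 5 = -20/3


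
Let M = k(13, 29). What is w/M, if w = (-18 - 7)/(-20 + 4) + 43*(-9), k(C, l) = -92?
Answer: 6167/1472 ≈ 4.1895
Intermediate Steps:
M = -92
w = -6167/16 (w = -25/(-16) - 387 = -25*(-1/16) - 387 = 25/16 - 387 = -6167/16 ≈ -385.44)
w/M = -6167/16/(-92) = -6167/16*(-1/92) = 6167/1472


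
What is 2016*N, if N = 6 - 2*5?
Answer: -8064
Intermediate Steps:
N = -4 (N = 6 - 10 = -4)
2016*N = 2016*(-4) = -8064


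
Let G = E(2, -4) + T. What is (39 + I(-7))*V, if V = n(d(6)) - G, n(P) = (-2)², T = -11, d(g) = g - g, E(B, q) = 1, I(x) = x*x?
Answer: 1232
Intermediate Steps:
I(x) = x²
d(g) = 0
n(P) = 4
G = -10 (G = 1 - 11 = -10)
V = 14 (V = 4 - 1*(-10) = 4 + 10 = 14)
(39 + I(-7))*V = (39 + (-7)²)*14 = (39 + 49)*14 = 88*14 = 1232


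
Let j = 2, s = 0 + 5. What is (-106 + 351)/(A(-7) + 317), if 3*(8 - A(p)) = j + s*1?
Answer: 735/968 ≈ 0.75930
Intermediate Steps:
s = 5
A(p) = 17/3 (A(p) = 8 - (2 + 5*1)/3 = 8 - (2 + 5)/3 = 8 - ⅓*7 = 8 - 7/3 = 17/3)
(-106 + 351)/(A(-7) + 317) = (-106 + 351)/(17/3 + 317) = 245/(968/3) = 245*(3/968) = 735/968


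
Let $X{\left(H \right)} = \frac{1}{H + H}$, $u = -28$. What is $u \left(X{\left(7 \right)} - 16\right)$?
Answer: $446$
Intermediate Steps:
$X{\left(H \right)} = \frac{1}{2 H}$
$u \left(X{\left(7 \right)} - 16\right) = - 28 \left(\frac{1}{2 \cdot 7} - 16\right) = - 28 \left(\frac{1}{2} \cdot \frac{1}{7} - 16\right) = - 28 \left(\frac{1}{14} - 16\right) = \left(-28\right) \left(- \frac{223}{14}\right) = 446$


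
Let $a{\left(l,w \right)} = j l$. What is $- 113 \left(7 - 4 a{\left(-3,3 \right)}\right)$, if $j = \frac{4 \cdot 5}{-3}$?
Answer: $8249$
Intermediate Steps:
$j = - \frac{20}{3}$ ($j = 20 \left(- \frac{1}{3}\right) = - \frac{20}{3} \approx -6.6667$)
$a{\left(l,w \right)} = - \frac{20 l}{3}$
$- 113 \left(7 - 4 a{\left(-3,3 \right)}\right) = - 113 \left(7 - 4 \left(\left(- \frac{20}{3}\right) \left(-3\right)\right)\right) = - 113 \left(7 - 80\right) = \left(-113\right) \left(-73\right) = 8249$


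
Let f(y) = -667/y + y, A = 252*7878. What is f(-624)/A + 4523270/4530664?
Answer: 700208076021263/701573175418752 ≈ 0.99805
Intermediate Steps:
A = 1985256
f(y) = y - 667/y
f(-624)/A + 4523270/4530664 = (-624 - 667/(-624))/1985256 + 4523270/4530664 = (-624 - 667*(-1/624))*(1/1985256) + 4523270*(1/4530664) = (-624 + 667/624)*(1/1985256) + 2261635/2265332 = -388709/624*1/1985256 + 2261635/2265332 = -388709/1238799744 + 2261635/2265332 = 700208076021263/701573175418752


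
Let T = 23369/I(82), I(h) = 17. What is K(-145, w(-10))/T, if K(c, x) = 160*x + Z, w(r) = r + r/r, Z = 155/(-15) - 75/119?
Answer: -517994/490749 ≈ -1.0555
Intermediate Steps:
Z = -3914/357 (Z = 155*(-1/15) - 75*1/119 = -31/3 - 75/119 = -3914/357 ≈ -10.964)
w(r) = 1 + r (w(r) = r + 1 = 1 + r)
K(c, x) = -3914/357 + 160*x (K(c, x) = 160*x - 3914/357 = -3914/357 + 160*x)
T = 23369/17 ≈ 1374.6
K(-145, w(-10))/T = (-3914/357 + 160*(1 - 10))/(23369/17) = (-3914/357 + 160*(-9))*(17/23369) = (-3914/357 - 1440)*(17/23369) = -517994/357*17/23369 = -517994/490749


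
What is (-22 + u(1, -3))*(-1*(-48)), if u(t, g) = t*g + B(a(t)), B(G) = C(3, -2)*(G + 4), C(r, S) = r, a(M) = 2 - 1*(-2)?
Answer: -48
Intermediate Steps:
a(M) = 4 (a(M) = 2 + 2 = 4)
B(G) = 12 + 3*G (B(G) = 3*(G + 4) = 3*(4 + G) = 12 + 3*G)
u(t, g) = 24 + g*t (u(t, g) = t*g + (12 + 3*4) = g*t + (12 + 12) = g*t + 24 = 24 + g*t)
(-22 + u(1, -3))*(-1*(-48)) = (-22 + (24 - 3*1))*(-1*(-48)) = (-22 + (24 - 3))*48 = (-22 + 21)*48 = -1*48 = -48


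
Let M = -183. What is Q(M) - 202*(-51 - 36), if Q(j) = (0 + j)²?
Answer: 51063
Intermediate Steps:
Q(j) = j²
Q(M) - 202*(-51 - 36) = (-183)² - 202*(-51 - 36) = 33489 - 202*(-87) = 33489 + 17574 = 51063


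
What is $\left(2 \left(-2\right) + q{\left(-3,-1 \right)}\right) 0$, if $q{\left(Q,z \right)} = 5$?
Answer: $0$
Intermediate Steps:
$\left(2 \left(-2\right) + q{\left(-3,-1 \right)}\right) 0 = \left(2 \left(-2\right) + 5\right) 0 = \left(-4 + 5\right) 0 = 1 \cdot 0 = 0$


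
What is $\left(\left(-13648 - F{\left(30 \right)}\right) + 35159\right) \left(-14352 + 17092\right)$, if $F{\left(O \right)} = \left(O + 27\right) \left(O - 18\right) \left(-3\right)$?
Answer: $64562620$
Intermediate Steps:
$F{\left(O \right)} = - 3 \left(-18 + O\right) \left(27 + O\right)$ ($F{\left(O \right)} = \left(27 + O\right) \left(-18 + O\right) \left(-3\right) = \left(-18 + O\right) \left(27 + O\right) \left(-3\right) = - 3 \left(-18 + O\right) \left(27 + O\right)$)
$\left(\left(-13648 - F{\left(30 \right)}\right) + 35159\right) \left(-14352 + 17092\right) = \left(\left(-13648 - \left(1458 - 810 - 3 \cdot 30^{2}\right)\right) + 35159\right) \left(-14352 + 17092\right) = \left(\left(-13648 - \left(1458 - 810 - 2700\right)\right) + 35159\right) 2740 = \left(\left(-13648 - -2052\right) + 35159\right) 2740 = \left(\left(-13648 + 2052\right) + 35159\right) 2740 = \left(-11596 + 35159\right) 2740 = 23563 \cdot 2740 = 64562620$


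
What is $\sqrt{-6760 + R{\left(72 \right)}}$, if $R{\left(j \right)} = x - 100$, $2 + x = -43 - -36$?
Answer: $i \sqrt{6869} \approx 82.879 i$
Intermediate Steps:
$x = -9$ ($x = -2 - 7 = -9$)
$R{\left(j \right)} = -109$ ($R{\left(j \right)} = -9 - 100 = -109$)
$\sqrt{-6760 + R{\left(72 \right)}} = \sqrt{-6760 - 109} = \sqrt{-6869} = i \sqrt{6869}$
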